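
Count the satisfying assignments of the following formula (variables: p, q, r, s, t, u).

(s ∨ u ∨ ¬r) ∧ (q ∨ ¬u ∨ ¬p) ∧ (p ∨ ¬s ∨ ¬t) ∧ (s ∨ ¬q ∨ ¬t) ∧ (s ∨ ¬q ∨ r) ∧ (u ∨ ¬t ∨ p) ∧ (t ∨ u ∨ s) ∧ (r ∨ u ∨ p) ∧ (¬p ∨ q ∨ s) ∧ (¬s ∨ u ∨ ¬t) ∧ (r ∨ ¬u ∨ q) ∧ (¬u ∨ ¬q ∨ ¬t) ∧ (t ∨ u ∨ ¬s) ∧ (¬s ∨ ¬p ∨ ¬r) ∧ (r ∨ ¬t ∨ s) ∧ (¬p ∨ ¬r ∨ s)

There are 2^6 = 64 truth assignments over (p, q, r, s, t, u).
Split on q. With q = True, the clauses containing q are satisfied and ¬q drops from the rest; 4 of the 2^5 = 32 assignments to the other variables satisfy what remains.
With q = False, by the same count on the reduced clause set, 3 assignments work.
Total: 4 + 3 = 7.

7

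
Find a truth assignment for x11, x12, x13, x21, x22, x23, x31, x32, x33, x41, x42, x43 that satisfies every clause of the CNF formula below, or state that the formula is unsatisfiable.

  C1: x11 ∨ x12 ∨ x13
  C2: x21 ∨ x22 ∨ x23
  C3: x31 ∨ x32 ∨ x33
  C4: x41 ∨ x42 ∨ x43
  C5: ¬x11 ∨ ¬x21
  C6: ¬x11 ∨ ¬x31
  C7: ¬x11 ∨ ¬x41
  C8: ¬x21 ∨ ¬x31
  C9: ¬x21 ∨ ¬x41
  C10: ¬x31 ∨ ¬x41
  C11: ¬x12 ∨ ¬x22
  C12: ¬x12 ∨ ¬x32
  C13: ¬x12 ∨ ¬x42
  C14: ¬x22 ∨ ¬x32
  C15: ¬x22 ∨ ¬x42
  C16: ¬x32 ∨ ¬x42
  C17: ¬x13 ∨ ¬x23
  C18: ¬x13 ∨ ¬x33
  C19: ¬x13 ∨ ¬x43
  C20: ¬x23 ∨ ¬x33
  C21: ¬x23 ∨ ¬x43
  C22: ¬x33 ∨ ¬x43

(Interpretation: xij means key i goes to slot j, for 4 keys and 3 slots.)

Case x11 = False:
Case x12 = True:
Unit clause (¬x22) forces x22 = False.
Unit clause (¬x32) forces x32 = False.
Unit clause (¬x42) forces x42 = False.
Case x21 = True:
Unit clause (¬x31) forces x31 = False.
Unit clause (x33) forces x33 = True.
Unit clause (¬x41) forces x41 = False.
Unit clause (x43) forces x43 = True.
That conflicts with the unit clause (¬x43).
So x21 must be the other value — set x21 = False.
Unit clause (x23) forces x23 = True.
Unit clause (¬x13) forces x13 = False.
Unit clause (¬x33) forces x33 = False.
Unit clause (x31) forces x31 = True.
Unit clause (¬x41) forces x41 = False.
Unit clause (x43) forces x43 = True.
That conflicts with the unit clause (¬x43).
Both values of x21 lead to a conflict.
So x12 must be the other value — set x12 = False.
Unit clause (x13) forces x13 = True.
Unit clause (¬x23) forces x23 = False.
Unit clause (¬x33) forces x33 = False.
Unit clause (¬x43) forces x43 = False.
Case x21 = True:
Unit clause (¬x31) forces x31 = False.
Unit clause (x32) forces x32 = True.
Unit clause (¬x41) forces x41 = False.
Unit clause (x42) forces x42 = True.
That conflicts with the unit clause (¬x42).
So x21 must be the other value — set x21 = False.
Unit clause (x22) forces x22 = True.
Unit clause (¬x32) forces x32 = False.
Unit clause (x31) forces x31 = True.
Unit clause (¬x41) forces x41 = False.
Unit clause (x42) forces x42 = True.
That conflicts with the unit clause (¬x42).
Both values of x21 lead to a conflict.
Both values of x12 lead to a conflict.
So x11 must be the other value — set x11 = True.
Unit clause (¬x21) forces x21 = False.
Unit clause (¬x31) forces x31 = False.
Unit clause (¬x41) forces x41 = False.
Case x22 = True:
Unit clause (¬x12) forces x12 = False.
Unit clause (¬x32) forces x32 = False.
Unit clause (x33) forces x33 = True.
Unit clause (¬x42) forces x42 = False.
Unit clause (x43) forces x43 = True.
That conflicts with the unit clause (¬x43).
So x22 must be the other value — set x22 = False.
Unit clause (x23) forces x23 = True.
Unit clause (¬x13) forces x13 = False.
Unit clause (¬x33) forces x33 = False.
Unit clause (x32) forces x32 = True.
Unit clause (¬x12) forces x12 = False.
Unit clause (¬x42) forces x42 = False.
Unit clause (x43) forces x43 = True.
That conflicts with the unit clause (¬x43).
Both values of x22 lead to a conflict.
Both values of x11 lead to a conflict.

UNSATISFIABLE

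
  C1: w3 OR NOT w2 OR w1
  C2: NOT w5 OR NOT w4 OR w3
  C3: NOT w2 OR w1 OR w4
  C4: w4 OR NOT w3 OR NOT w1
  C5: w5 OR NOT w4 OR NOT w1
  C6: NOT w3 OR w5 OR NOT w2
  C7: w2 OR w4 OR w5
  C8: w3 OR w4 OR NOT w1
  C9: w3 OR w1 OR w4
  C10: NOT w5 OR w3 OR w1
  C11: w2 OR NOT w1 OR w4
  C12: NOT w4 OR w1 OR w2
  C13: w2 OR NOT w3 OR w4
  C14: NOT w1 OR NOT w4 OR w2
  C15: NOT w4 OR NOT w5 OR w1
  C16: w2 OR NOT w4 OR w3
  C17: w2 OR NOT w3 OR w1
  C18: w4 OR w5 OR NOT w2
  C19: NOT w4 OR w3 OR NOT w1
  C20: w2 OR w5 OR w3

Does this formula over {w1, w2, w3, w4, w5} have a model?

Yes, satisfiable

Try w3 = true.
Try w4 = true.
Try w5 = true.
Unit clause (w1) forces w1 = true.
Unit clause (w2) forces w2 = true.
All clauses are satisfied.
A satisfying assignment: w1 ↦ true, w2 ↦ true, w3 ↦ true, w4 ↦ true, w5 ↦ true.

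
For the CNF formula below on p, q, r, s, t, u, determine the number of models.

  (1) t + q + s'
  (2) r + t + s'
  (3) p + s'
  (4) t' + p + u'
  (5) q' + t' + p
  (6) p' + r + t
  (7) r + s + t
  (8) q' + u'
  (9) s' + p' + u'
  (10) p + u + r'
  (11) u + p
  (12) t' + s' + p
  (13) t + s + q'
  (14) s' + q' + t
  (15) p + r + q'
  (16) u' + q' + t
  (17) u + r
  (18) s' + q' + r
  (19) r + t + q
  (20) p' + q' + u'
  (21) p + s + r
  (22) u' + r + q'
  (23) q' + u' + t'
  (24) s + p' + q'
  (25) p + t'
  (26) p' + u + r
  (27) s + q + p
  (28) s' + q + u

There are 2^6 = 64 truth assignments over (p, q, r, s, t, u).
Split on s. With s = 1, the clauses containing s are satisfied and s' drops from the rest; 1 of the 2^5 = 32 assignments to the other variables satisfy what remains.
With s = 0, by the same count on the reduced clause set, 5 assignments work.
Total: 1 + 5 = 6.

6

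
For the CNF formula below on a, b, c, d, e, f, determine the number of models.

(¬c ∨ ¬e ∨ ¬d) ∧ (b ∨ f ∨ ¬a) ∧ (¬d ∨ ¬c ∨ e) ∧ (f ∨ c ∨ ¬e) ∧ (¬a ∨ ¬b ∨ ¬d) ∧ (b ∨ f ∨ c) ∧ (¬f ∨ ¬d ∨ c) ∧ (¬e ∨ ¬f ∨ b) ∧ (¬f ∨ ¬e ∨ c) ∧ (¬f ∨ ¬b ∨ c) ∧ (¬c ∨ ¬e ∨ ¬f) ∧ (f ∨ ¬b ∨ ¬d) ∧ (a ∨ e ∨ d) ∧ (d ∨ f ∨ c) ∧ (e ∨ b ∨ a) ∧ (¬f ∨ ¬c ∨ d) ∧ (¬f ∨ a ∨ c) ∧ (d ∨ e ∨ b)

4

There are 2^6 = 64 truth assignments over (a, b, c, d, e, f).
Split on b. With b = True, the clauses containing b are satisfied and ¬b drops from the rest; 3 of the 2^5 = 32 assignments to the other variables satisfy what remains.
With b = False, by the same count on the reduced clause set, 1 assignment works.
(One model: a=F, b=F, c=T, d=F, e=T, f=F.)
Total: 3 + 1 = 4.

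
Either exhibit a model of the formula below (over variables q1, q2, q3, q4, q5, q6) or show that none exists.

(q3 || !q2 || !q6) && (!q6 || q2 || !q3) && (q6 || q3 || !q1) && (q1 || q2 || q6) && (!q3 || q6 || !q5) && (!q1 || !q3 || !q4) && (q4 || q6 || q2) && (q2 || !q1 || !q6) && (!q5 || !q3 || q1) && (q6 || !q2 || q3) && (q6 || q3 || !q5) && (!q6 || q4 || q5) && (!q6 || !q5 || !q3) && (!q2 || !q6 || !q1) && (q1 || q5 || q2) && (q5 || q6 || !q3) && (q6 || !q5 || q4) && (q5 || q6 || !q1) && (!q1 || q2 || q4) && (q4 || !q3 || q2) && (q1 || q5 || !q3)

Try q3 = false.
Try q2 = false.
Try q6 = true.
From the singleton clause (!q1), q1 = false.
From the singleton clause (q5), q5 = true.
Every clause is now satisfied; q4 is unconstrained.

q1: false; q2: false; q3: false; q4: false; q5: true; q6: true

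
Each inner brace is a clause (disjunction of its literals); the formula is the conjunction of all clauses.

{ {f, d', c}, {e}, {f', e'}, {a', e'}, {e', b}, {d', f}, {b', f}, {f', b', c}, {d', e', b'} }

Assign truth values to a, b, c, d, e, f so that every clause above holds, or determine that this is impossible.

Unit clause (e) forces e = 1.
Unit clause (f') forces f = 0.
Unit clause (a') forces a = 0.
Unit clause (b) forces b = 1.
But (b') is also a unit clause — contradiction.

UNSATISFIABLE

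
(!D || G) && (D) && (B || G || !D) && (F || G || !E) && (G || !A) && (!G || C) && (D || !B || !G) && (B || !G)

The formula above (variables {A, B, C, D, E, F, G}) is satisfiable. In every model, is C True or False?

Suppose C = false.
The clause (D) is unit, so D = true.
The clause (G) is unit, so G = true.
But (!G) is also a unit clause — contradiction.
So every satisfying assignment has C = True.

True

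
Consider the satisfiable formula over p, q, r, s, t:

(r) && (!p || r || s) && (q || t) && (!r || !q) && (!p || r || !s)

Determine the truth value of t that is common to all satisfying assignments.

True

Suppose t = false.
The clause (r) is unit, so r = true.
The clause (q) is unit, so q = true.
But (!q) is also a unit clause — contradiction.
So every satisfying assignment has t = True.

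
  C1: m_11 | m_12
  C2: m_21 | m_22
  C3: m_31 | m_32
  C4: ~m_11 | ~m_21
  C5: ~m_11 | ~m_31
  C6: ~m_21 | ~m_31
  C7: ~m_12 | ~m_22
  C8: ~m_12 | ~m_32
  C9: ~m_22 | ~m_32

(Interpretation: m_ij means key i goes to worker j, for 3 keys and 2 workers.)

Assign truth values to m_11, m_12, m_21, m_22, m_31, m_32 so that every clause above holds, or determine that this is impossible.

UNSATISFIABLE

Case m_11 = 1:
(~m_21) alone gives m_21 = 0.
(m_22) alone gives m_22 = 1.
(~m_31) alone gives m_31 = 0.
(m_32) alone gives m_32 = 1.
That conflicts with the unit clause (~m_32).
Backtrack on m_11: now try m_11 = 0.
(m_12) alone gives m_12 = 1.
(~m_22) alone gives m_22 = 0.
(m_21) alone gives m_21 = 1.
(~m_31) alone gives m_31 = 0.
(m_32) alone gives m_32 = 1.
That conflicts with the unit clause (~m_32).
Both values of m_11 lead to a conflict.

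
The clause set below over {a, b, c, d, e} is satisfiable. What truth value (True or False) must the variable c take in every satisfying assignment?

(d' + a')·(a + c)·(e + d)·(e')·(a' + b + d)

Suppose c = 0.
From the singleton clause (a), a = 1.
From the singleton clause (d'), d = 0.
From the singleton clause (e), e = 1.
But (e') is also a unit clause — contradiction.
So every satisfying assignment has c = True.

True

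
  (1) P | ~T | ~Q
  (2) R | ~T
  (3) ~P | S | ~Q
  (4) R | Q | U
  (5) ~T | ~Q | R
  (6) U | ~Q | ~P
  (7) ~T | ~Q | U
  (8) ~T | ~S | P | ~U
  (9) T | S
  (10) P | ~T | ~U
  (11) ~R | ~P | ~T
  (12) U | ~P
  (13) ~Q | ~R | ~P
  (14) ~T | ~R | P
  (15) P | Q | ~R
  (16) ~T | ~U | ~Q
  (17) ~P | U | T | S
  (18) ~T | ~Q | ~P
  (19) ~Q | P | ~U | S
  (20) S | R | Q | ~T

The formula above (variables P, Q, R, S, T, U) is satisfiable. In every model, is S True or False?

True

Suppose S = 0.
From the singleton clause (T), T = 1.
From the singleton clause (R), R = 1.
From the singleton clause (~P), P = 0.
But (P) is also a unit clause — contradiction.
So every satisfying assignment has S = True.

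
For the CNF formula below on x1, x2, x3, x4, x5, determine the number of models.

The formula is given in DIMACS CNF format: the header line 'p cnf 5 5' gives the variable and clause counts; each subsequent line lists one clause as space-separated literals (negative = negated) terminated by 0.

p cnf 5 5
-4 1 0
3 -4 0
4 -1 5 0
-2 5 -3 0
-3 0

6

There are 2^5 = 32 truth assignments over (x1, x2, x3, x4, x5).
Split on x1. With x1 = True, the clauses containing x1 are satisfied and ¬x1 drops from the rest; 2 of the 2^4 = 16 assignments to the other variables satisfy what remains.
With x1 = False, by the same count on the reduced clause set, 4 assignments work.
(One model: x1=F, x2=F, x3=F, x4=F, x5=F.)
Total: 2 + 4 = 6.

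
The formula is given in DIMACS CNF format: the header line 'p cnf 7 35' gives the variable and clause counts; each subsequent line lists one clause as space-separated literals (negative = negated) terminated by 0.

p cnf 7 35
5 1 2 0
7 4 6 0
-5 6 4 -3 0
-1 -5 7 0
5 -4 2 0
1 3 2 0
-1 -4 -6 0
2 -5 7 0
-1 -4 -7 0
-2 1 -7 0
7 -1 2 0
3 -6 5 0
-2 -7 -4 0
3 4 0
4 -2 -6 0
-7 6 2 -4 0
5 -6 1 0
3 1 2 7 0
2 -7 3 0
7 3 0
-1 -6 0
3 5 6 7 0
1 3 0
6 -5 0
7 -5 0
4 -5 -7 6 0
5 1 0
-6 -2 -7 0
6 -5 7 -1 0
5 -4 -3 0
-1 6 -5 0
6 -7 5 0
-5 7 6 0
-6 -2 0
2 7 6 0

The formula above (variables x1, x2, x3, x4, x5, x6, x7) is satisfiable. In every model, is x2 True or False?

False

Suppose x2 = True.
(¬x6) alone gives x6 = False.
(¬x5) alone gives x5 = False.
(x1) alone gives x1 = True.
(¬x7) alone gives x7 = False.
(x4) alone gives x4 = True.
(x3) alone gives x3 = True.
That conflicts with the unit clause (¬x3).
So every satisfying assignment has x2 = False.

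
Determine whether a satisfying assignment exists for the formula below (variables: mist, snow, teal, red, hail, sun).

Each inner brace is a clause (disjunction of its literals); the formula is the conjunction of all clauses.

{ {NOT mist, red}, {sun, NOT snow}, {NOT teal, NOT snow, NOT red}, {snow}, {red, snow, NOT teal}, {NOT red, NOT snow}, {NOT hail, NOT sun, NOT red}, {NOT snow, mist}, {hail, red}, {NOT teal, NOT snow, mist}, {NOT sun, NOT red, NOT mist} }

From the singleton clause (snow), snow = true.
From the singleton clause (sun), sun = true.
From the singleton clause (NOT red), red = false.
From the singleton clause (NOT mist), mist = false.
But (mist) is also a unit clause — contradiction.
No assignment satisfies every clause.

No, unsatisfiable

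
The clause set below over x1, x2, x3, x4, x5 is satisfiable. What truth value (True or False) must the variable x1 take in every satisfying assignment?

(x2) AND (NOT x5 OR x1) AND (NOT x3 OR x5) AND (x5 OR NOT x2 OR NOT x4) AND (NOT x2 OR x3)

Suppose x1 = false.
From the singleton clause (x2), x2 = true.
From the singleton clause (NOT x5), x5 = false.
From the singleton clause (NOT x3), x3 = false.
But (x3) is also a unit clause — contradiction.
So every satisfying assignment has x1 = True.

True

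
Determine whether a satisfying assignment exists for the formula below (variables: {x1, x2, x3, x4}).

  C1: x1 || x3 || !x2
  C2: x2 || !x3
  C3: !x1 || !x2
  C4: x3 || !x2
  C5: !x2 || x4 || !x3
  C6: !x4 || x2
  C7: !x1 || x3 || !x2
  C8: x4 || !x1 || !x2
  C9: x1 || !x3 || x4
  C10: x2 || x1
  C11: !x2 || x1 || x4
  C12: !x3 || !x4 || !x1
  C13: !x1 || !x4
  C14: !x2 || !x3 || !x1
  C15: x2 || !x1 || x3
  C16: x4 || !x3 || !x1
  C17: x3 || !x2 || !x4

Yes, satisfiable

Suppose x2 = true.
Unit clause (!x1) forces x1 = false.
Unit clause (x3) forces x3 = true.
Unit clause (x4) forces x4 = true.
This assignment satisfies each clause.
A satisfying assignment: x1: false, x2: true, x3: true, x4: true.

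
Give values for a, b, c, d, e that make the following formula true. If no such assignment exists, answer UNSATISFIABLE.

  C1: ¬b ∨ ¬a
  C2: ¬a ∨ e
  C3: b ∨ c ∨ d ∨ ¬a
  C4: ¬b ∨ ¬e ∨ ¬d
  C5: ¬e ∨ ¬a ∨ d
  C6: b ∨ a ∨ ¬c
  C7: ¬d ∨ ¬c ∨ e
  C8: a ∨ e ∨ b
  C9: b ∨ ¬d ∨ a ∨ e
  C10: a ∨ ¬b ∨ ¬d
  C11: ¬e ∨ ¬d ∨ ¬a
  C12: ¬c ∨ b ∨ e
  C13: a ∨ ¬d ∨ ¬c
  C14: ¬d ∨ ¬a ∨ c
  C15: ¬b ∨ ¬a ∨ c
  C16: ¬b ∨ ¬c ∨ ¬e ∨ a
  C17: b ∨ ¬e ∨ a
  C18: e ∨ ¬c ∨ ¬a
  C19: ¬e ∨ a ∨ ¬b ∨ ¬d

a ↦ False, b ↦ True, c ↦ True, d ↦ False, e ↦ False

Suppose b = True.
Unit clause (¬a) forces a = False.
Unit clause (¬d) forces d = False.
Suppose c = True.
Unit clause (¬e) forces e = False.
This assignment satisfies each clause.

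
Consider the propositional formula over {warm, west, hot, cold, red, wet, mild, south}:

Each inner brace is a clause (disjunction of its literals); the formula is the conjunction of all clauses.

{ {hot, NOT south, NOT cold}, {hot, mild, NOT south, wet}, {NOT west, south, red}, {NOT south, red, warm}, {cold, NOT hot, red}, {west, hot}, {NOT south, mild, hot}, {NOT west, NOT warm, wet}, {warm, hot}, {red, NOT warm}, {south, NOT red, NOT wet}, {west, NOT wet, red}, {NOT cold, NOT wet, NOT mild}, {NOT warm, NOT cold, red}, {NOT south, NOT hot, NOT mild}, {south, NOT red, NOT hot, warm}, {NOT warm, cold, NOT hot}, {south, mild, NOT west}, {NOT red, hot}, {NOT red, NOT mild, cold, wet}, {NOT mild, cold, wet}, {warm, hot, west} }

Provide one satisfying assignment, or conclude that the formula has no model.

Case west = false:
(hot) alone gives hot = true.
Case cold = true:
Case red = false:
(NOT warm) alone gives warm = false.
(NOT south) alone gives south = false.
(NOT wet) alone gives wet = false.
No clause remains; mild is free.

warm ↦ false; west ↦ false; hot ↦ true; cold ↦ true; red ↦ false; wet ↦ false; mild ↦ true; south ↦ false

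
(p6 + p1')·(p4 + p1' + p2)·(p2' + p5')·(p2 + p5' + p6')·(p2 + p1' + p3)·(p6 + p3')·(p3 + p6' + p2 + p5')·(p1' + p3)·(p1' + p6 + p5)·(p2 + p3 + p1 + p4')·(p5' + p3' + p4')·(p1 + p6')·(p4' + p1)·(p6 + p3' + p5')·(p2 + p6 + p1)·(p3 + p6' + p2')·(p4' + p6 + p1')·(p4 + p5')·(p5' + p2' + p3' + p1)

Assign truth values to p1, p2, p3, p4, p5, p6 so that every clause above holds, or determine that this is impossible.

Suppose p6 = 1.
The clause (p1) is unit, so p1 = 1.
The clause (p3) is unit, so p3 = 1.
Suppose p4 = 1.
The clause (p5') is unit, so p5 = 0.
No clause remains; p2 is free.

p1: 1; p2: 0; p3: 1; p4: 1; p5: 0; p6: 1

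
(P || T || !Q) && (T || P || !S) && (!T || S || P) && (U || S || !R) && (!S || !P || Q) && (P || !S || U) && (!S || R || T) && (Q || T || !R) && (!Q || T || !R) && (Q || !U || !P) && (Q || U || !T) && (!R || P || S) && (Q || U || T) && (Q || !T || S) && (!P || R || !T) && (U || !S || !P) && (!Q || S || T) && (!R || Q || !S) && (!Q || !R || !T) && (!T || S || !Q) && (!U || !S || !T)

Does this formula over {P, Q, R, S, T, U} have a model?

Branch on P: set P = false.
Branch on T: set T = false.
Unit clause (!Q) forces Q = false.
Unit clause (!S) forces S = false.
Unit clause (!R) forces R = false.
Unit clause (U) forces U = true.
Every clause now holds.
A satisfying assignment: P=false, Q=false, R=false, S=false, T=false, U=true.

Satisfiable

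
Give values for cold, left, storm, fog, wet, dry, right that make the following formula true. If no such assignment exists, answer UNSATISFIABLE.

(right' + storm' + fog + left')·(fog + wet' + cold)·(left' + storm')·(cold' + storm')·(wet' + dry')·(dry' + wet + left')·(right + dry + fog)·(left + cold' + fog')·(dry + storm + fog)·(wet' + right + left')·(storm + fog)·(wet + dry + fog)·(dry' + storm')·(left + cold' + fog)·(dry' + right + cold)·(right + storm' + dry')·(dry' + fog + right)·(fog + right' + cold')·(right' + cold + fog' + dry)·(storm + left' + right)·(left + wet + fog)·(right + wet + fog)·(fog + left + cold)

cold: 0,  left: 0,  storm: 1,  fog: 1,  wet: 1,  dry: 0,  right: 0

Try left = 0.
Try cold = 0.
Unit clause (fog) forces fog = 1.
Try wet = 1.
Unit clause (dry') forces dry = 0.
Unit clause (right') forces right = 0.
Every clause is now satisfied; storm is unconstrained.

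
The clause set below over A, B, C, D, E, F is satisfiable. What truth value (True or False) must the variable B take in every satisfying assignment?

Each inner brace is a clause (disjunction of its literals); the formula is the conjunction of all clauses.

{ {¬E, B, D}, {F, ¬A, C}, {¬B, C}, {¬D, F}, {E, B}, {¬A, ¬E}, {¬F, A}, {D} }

Suppose B = False.
Unit clause (E) forces E = True.
Unit clause (D) forces D = True.
Unit clause (F) forces F = True.
Unit clause (¬A) forces A = False.
That conflicts with the unit clause (A).
So every satisfying assignment has B = True.

True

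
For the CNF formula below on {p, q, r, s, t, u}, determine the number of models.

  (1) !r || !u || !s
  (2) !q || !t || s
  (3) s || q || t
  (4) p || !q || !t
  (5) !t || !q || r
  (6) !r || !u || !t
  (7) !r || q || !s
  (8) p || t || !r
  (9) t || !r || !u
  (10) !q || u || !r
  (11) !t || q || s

16

There are 2^6 = 64 truth assignments over (p, q, r, s, t, u).
Split on u. With u = true, the clauses containing u are satisfied and !u drops from the rest; 8 of the 2^5 = 32 assignments to the other variables satisfy what remains.
With u = false, by the same count on the reduced clause set, 8 assignments work.
Total: 8 + 8 = 16.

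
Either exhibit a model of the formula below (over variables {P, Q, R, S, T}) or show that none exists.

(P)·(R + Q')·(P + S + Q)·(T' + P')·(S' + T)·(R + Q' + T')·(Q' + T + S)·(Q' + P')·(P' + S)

UNSATISFIABLE

(P) alone gives P = 1.
(T') alone gives T = 0.
(S') alone gives S = 0.
But (S) is also a unit clause — contradiction.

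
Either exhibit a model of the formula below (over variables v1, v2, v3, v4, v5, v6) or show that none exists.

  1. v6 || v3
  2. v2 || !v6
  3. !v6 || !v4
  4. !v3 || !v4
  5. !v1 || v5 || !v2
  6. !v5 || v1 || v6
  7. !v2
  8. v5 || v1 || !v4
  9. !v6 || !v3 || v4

The clause (!v2) is unit, so v2 = false.
The clause (!v6) is unit, so v6 = false.
The clause (v3) is unit, so v3 = true.
The clause (!v4) is unit, so v4 = false.
Suppose v5 = false.
All clauses hold; v1 can take either value.

v1=true; v2=false; v3=true; v4=false; v5=false; v6=false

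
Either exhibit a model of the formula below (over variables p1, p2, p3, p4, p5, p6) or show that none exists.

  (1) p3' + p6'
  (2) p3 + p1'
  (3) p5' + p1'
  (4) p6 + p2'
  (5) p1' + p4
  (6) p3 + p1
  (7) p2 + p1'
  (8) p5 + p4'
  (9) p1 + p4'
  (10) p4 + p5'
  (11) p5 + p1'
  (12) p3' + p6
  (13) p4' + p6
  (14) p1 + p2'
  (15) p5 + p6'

UNSATISFIABLE

Try p3 = 0.
The clause (p1') is unit, so p1 = 0.
But (p1) is also a unit clause — contradiction.
So p3 must be the other value — set p3 = 1.
The clause (p6') is unit, so p6 = 0.
But (p6) is also a unit clause — contradiction.
Either choice for p3 ends in contradiction.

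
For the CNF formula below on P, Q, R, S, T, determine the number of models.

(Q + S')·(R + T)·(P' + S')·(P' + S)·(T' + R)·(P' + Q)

6

There are 2^5 = 32 truth assignments over (P, Q, R, S, T).
Split on R. With R = 1, the clauses containing R are satisfied and R' drops from the rest; 6 of the 2^4 = 16 assignments to the other variables satisfy what remains.
With R = 0, by the same count on the reduced clause set, 0 assignments work.
Total: 6 + 0 = 6.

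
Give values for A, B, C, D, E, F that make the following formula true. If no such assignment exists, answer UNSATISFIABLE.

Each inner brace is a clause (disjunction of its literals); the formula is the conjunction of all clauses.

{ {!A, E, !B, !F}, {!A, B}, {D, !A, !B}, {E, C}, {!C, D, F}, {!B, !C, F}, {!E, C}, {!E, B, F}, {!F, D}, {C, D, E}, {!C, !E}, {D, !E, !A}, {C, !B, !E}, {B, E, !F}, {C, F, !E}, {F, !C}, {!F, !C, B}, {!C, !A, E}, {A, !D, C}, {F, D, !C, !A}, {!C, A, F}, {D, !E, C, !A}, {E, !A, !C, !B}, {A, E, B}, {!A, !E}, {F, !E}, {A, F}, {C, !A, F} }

Try A = false.
From the singleton clause (F), F = true.
From the singleton clause (D), D = true.
From the singleton clause (C), C = true.
From the singleton clause (!E), E = false.
From the singleton clause (B), B = true.
All clauses are satisfied.

A ↦ false, B ↦ true, C ↦ true, D ↦ true, E ↦ false, F ↦ true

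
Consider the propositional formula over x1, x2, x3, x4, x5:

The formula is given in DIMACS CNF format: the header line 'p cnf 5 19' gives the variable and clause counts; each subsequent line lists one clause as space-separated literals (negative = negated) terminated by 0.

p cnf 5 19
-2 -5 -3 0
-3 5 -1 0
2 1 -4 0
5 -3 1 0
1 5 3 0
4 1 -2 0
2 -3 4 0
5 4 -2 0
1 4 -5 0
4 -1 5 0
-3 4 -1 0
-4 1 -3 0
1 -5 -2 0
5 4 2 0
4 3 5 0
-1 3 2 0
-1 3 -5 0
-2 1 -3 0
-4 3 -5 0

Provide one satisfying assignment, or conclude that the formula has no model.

Case x2 = False:
Case x1 = True:
Unit clause (x3) forces x3 = True.
Unit clause (x5) forces x5 = True.
Unit clause (x4) forces x4 = True.
This assignment satisfies each clause.

x1 ↦ True, x2 ↦ False, x3 ↦ True, x4 ↦ True, x5 ↦ True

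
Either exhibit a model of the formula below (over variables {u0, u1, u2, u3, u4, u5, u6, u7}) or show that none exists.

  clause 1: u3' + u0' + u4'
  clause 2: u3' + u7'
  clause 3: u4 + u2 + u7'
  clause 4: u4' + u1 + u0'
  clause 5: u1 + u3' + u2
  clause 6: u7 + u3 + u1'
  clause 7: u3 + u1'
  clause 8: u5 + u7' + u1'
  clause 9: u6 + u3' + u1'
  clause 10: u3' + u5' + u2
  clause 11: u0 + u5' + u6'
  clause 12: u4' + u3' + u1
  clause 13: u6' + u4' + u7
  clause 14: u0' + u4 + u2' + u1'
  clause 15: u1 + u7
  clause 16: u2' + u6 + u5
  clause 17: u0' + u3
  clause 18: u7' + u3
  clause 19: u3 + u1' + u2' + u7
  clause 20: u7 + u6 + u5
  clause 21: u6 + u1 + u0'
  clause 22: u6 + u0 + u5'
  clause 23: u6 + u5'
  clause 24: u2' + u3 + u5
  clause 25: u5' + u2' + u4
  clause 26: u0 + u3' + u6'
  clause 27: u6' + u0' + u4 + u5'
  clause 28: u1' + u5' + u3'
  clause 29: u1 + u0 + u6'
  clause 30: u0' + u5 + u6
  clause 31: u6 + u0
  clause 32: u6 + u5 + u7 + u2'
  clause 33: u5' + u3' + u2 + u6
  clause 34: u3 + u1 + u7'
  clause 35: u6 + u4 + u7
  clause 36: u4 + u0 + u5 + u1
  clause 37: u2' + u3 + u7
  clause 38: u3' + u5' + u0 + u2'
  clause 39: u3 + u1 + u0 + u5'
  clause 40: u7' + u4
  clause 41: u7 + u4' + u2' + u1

u0 ↦ 1, u1 ↦ 1, u2 ↦ 0, u3 ↦ 1, u4 ↦ 0, u5 ↦ 0, u6 ↦ 1, u7 ↦ 0

Case u3 = 1:
(u7') alone gives u7 = 0.
(u1) alone gives u1 = 1.
(u6) alone gives u6 = 1.
(u4') alone gives u4 = 0.
(u0) alone gives u0 = 1.
(u2') alone gives u2 = 0.
(u5') alone gives u5 = 0.
Every clause now holds.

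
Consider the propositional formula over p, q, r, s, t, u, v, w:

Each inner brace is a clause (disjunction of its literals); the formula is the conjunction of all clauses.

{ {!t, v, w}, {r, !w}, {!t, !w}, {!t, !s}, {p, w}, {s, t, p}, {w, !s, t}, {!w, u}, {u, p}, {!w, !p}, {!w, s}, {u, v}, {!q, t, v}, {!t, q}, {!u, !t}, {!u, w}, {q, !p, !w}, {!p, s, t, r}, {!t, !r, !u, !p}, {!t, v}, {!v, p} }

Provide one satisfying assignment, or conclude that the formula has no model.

p=false, q=false, r=true, s=true, t=false, u=true, v=false, w=true

Branch on r: set r = true.
Branch on t: set t = false.
Branch on p: set p = false.
(w) alone gives w = true.
(s) alone gives s = true.
(u) alone gives u = true.
(!v) alone gives v = false.
(!q) alone gives q = false.
Every clause now holds.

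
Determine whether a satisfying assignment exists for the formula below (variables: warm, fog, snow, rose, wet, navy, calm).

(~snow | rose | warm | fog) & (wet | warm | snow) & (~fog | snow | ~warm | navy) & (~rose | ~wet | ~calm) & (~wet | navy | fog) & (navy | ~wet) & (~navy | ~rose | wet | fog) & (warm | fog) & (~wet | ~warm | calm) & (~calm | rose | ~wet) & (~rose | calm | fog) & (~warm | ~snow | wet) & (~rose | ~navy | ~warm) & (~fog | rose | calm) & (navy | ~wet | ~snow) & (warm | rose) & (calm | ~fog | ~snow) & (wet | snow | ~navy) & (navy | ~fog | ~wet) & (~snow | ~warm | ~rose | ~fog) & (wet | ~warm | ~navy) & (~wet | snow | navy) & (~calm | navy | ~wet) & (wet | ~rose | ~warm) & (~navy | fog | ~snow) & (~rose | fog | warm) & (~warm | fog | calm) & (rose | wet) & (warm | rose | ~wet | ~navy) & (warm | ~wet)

Branch on navy: set navy = 0.
(~wet) alone gives wet = 0.
(rose) alone gives rose = 1.
(~warm) alone gives warm = 0.
(snow) alone gives snow = 1.
(fog) alone gives fog = 1.
(calm) alone gives calm = 1.
This assignment satisfies each clause.
A satisfying assignment: warm=0, fog=1, snow=1, rose=1, wet=0, navy=0, calm=1.

Yes, satisfiable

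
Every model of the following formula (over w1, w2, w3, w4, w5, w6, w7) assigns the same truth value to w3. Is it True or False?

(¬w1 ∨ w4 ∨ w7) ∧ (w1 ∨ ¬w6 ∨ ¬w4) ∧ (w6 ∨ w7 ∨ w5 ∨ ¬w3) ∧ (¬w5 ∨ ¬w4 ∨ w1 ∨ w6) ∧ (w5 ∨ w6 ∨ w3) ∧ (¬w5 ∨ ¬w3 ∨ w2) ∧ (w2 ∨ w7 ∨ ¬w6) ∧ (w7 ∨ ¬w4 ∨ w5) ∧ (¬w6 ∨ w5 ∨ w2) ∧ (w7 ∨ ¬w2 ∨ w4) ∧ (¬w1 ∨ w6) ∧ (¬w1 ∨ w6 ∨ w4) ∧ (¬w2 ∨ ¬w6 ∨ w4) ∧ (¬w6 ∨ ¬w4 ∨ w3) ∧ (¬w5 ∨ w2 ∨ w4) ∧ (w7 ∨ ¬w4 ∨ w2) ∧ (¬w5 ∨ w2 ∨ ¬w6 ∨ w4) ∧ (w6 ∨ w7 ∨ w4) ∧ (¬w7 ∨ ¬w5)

True

Suppose w3 = False.
Case w5 = True:
The clause (¬w7) is unit, so w7 = False.
Case w1 = False:
Case w6 = False:
The clause (¬w4) is unit, so w4 = False.
Now (w4) is unsatisfied and unit — conflict.
So w6 must be the other value — set w6 = True.
The clause (¬w4) is unit, so w4 = False.
The clause (w2) is unit, so w2 = True.
Now (¬w2) is unsatisfied and unit — conflict.
Either choice for w6 ends in contradiction.
So w1 must be the other value — set w1 = True.
The clause (w4) is unit, so w4 = True.
The clause (w6) is unit, so w6 = True.
Now (¬w6) is unsatisfied and unit — conflict.
Either choice for w1 ends in contradiction.
So w5 must be the other value — set w5 = False.
The clause (w6) is unit, so w6 = True.
The clause (w2) is unit, so w2 = True.
The clause (w4) is unit, so w4 = True.
Now (¬w4) is unsatisfied and unit — conflict.
Either choice for w5 ends in contradiction.
So every satisfying assignment has w3 = True.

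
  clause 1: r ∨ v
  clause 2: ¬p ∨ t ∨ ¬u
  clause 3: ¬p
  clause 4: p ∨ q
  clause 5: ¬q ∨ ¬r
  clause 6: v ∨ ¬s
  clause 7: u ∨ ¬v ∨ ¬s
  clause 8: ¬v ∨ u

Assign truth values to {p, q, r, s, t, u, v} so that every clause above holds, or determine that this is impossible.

p=False,  q=True,  r=False,  s=True,  t=False,  u=True,  v=True

From the singleton clause (¬p), p = False.
From the singleton clause (q), q = True.
From the singleton clause (¬r), r = False.
From the singleton clause (v), v = True.
From the singleton clause (u), u = True.
All clauses hold; s, t can take either value.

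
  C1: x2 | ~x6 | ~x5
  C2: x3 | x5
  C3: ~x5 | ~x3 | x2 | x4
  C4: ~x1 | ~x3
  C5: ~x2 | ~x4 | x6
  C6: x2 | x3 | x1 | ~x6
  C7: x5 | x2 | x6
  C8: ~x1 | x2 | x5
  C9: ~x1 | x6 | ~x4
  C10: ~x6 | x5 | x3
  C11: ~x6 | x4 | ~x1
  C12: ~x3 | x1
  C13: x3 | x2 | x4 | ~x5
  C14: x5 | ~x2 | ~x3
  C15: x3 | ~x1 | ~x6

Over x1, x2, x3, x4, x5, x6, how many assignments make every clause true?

5

There are 2^6 = 64 truth assignments over (x1, x2, x3, x4, x5, x6).
Split on x1. With x1 = 1, the clauses containing x1 are satisfied and ~x1 drops from the rest; 1 of the 2^5 = 32 assignments to the other variables satisfy what remains.
With x1 = 0, by the same count on the reduced clause set, 4 assignments work.
Total: 1 + 4 = 5.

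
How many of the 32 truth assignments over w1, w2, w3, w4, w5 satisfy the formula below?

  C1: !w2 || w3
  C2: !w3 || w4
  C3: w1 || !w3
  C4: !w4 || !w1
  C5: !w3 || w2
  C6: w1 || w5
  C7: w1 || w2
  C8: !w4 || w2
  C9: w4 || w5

There are 2^5 = 32 truth assignments over (w1, w2, w3, w4, w5).
Split on w4. With w4 = true, the clauses containing w4 are satisfied and !w4 drops from the rest; 0 of the 2^4 = 16 assignments to the other variables satisfy what remains.
With w4 = false, by the same count on the reduced clause set, 1 assignment works.
(One model: w1=T, w2=F, w3=F, w4=F, w5=T.)
Total: 0 + 1 = 1.

1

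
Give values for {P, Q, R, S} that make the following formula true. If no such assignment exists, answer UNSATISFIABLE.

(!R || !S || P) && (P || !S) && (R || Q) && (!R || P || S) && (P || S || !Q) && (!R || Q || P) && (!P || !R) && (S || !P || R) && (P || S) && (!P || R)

UNSATISFIABLE

Try P = true.
Unit clause (!R) forces R = false.
Now (R) is unsatisfied and unit — conflict.
Undo P and try P = false.
Unit clause (!S) forces S = false.
Now (S) is unsatisfied and unit — conflict.
Either choice for P ends in contradiction.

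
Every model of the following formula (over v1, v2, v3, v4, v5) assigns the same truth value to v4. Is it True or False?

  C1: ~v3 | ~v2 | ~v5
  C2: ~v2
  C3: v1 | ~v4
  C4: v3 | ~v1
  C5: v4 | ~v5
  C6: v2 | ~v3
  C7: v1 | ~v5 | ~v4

False

Suppose v4 = 1.
(~v2) alone gives v2 = 0.
(v1) alone gives v1 = 1.
(v3) alone gives v3 = 1.
Now (~v3) is unsatisfied and unit — conflict.
So every satisfying assignment has v4 = False.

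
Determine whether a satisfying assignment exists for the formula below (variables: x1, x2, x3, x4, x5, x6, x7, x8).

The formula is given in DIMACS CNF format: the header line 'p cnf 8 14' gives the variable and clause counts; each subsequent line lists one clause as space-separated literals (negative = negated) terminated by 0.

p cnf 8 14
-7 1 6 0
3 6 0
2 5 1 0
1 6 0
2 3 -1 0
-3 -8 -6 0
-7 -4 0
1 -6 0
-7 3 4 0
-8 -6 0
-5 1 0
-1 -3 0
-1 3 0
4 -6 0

Case x3 = True:
The clause (¬x1) is unit, so x1 = False.
The clause (x6) is unit, so x6 = True.
But (¬x6) is also a unit clause — contradiction.
Undo x3 and try x3 = False.
The clause (x6) is unit, so x6 = True.
The clause (x1) is unit, so x1 = True.
But (¬x1) is also a unit clause — contradiction.
Both values of x3 lead to a conflict.
No assignment satisfies every clause.

No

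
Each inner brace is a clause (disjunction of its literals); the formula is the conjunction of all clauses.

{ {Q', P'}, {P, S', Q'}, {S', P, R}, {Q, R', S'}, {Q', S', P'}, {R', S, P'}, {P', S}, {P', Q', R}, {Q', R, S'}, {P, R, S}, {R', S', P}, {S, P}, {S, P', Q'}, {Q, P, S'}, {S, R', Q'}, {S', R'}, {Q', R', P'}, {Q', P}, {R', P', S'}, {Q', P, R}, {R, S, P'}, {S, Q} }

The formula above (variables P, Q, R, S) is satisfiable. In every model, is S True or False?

Suppose S = 0.
From the singleton clause (P'), P = 0.
Now (P) is unsatisfied and unit — conflict.
So every satisfying assignment has S = True.

True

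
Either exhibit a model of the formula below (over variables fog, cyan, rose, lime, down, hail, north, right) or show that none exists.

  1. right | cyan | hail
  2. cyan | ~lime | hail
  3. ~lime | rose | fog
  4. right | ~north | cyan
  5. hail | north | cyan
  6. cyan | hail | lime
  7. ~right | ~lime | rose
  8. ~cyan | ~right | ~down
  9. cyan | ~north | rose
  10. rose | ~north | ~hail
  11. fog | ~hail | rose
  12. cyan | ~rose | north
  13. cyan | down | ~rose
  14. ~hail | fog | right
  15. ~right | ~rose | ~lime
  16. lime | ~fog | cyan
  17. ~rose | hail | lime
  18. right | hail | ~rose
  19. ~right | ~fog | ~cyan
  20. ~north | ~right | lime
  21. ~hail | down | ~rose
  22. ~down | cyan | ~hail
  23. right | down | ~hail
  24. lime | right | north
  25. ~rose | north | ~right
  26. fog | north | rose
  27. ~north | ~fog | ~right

fog: 1, cyan: 1, rose: 0, lime: 0, down: 1, hail: 0, north: 1, right: 0

Branch on right: set right = 0.
Branch on cyan: set cyan = 1.
Branch on hail: set hail = 0.
Unit clause (~rose) forces rose = 0.
Branch on lime: set lime = 0.
Unit clause (north) forces north = 1.
All clauses hold; fog, down can take either value.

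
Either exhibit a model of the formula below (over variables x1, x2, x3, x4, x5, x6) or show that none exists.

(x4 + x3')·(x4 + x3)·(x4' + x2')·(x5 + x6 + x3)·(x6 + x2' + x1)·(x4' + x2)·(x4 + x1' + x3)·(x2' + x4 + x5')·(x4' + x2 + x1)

Case x4 = 1:
From the singleton clause (x2'), x2 = 0.
Now (x2) is unsatisfied and unit — conflict.
Backtrack on x4: now try x4 = 0.
From the singleton clause (x3'), x3 = 0.
Now (x3) is unsatisfied and unit — conflict.
Either choice for x4 ends in contradiction.

UNSATISFIABLE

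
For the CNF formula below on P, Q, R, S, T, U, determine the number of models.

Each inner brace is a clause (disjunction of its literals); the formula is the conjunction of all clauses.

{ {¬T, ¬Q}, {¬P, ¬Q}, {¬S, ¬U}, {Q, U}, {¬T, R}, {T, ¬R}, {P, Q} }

5

There are 2^6 = 64 truth assignments over (P, Q, R, S, T, U).
Split on S. With S = True, the clauses containing S are satisfied and ¬S drops from the rest; 1 of the 2^5 = 32 assignments to the other variables satisfy what remains.
With S = False, by the same count on the reduced clause set, 4 assignments work.
Total: 1 + 4 = 5.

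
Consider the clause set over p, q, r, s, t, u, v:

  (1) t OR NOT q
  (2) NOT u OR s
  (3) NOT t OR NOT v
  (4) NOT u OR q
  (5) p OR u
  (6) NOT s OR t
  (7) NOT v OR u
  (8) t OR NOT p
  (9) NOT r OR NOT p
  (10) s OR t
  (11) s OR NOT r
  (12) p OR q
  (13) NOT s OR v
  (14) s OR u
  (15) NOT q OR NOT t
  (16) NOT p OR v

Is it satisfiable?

No

Suppose t = true.
From the singleton clause (NOT v), v = false.
From the singleton clause (NOT s), s = false.
From the singleton clause (NOT u), u = false.
But (u) is also a unit clause — contradiction.
Undo t and try t = false.
From the singleton clause (NOT q), q = false.
From the singleton clause (NOT u), u = false.
From the singleton clause (p), p = true.
But (NOT p) is also a unit clause — contradiction.
Both values of t lead to a conflict.
No assignment satisfies every clause.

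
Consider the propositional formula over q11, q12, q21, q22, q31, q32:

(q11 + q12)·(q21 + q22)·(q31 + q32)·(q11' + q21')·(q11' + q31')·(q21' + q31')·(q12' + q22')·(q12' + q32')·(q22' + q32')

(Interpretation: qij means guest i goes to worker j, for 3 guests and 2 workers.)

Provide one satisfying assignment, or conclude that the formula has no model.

Try q11 = 1.
(q21') alone gives q21 = 0.
(q22) alone gives q22 = 1.
(q31') alone gives q31 = 0.
(q32) alone gives q32 = 1.
That conflicts with the unit clause (q32').
Undo q11 and try q11 = 0.
(q12) alone gives q12 = 1.
(q22') alone gives q22 = 0.
(q21) alone gives q21 = 1.
(q31') alone gives q31 = 0.
(q32) alone gives q32 = 1.
That conflicts with the unit clause (q32').
Either choice for q11 ends in contradiction.

UNSATISFIABLE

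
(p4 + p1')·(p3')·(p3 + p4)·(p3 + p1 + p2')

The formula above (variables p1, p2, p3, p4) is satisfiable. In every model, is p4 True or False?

Suppose p4 = 0.
Unit clause (p1') forces p1 = 0.
Unit clause (p3') forces p3 = 0.
Now (p3) is unsatisfied and unit — conflict.
So every satisfying assignment has p4 = True.

True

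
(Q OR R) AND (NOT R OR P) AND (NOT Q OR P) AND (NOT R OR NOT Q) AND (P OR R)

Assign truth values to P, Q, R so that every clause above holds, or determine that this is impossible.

Case Q = false:
Unit clause (R) forces R = true.
Unit clause (P) forces P = true.
This assignment satisfies each clause.

P ↦ true, Q ↦ false, R ↦ true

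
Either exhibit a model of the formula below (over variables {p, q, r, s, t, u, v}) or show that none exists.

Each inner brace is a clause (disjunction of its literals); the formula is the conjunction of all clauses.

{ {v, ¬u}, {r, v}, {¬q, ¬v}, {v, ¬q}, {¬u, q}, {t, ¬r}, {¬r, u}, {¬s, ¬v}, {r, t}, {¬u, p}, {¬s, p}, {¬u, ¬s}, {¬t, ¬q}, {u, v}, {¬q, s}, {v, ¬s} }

Case v = True:
From the singleton clause (¬q), q = False.
From the singleton clause (¬u), u = False.
From the singleton clause (¬r), r = False.
From the singleton clause (¬s), s = False.
From the singleton clause (t), t = True.
Every clause is now satisfied; p is unconstrained.

p: False, q: False, r: False, s: False, t: True, u: False, v: True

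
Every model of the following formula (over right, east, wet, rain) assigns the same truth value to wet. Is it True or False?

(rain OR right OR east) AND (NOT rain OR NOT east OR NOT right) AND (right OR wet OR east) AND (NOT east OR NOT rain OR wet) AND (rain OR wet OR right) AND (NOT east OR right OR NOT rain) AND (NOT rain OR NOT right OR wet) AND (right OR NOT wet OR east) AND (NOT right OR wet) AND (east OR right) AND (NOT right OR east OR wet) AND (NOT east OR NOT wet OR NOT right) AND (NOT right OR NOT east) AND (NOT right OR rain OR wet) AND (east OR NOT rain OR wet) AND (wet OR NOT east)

True

Suppose wet = false.
(NOT right) alone gives right = false.
(east) alone gives east = true.
But (NOT east) is also a unit clause — contradiction.
So every satisfying assignment has wet = True.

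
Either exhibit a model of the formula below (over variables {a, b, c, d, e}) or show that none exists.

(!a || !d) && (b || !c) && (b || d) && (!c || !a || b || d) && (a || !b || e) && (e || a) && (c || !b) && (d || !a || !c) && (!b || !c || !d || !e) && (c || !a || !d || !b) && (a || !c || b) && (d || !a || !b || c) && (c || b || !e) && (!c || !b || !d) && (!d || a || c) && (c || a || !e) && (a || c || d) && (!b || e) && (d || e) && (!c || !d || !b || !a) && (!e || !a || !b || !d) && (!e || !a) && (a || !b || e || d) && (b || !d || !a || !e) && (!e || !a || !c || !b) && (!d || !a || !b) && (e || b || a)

Try a = false.
(e) alone gives e = true.
(c) alone gives c = true.
(b) alone gives b = true.
(!d) alone gives d = false.
This assignment satisfies each clause.

a=false, b=true, c=true, d=false, e=true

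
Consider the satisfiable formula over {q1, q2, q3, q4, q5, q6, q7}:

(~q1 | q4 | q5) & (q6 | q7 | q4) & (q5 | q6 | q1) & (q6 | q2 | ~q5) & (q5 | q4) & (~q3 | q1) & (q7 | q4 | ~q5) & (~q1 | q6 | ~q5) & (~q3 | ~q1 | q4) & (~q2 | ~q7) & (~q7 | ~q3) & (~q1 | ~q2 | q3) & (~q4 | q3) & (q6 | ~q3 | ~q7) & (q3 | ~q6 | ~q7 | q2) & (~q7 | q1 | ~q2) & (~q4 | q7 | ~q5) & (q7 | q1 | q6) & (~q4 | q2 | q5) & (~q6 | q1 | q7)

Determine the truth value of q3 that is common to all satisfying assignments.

True

Suppose q3 = 0.
The clause (~q4) is unit, so q4 = 0.
The clause (q5) is unit, so q5 = 1.
The clause (q7) is unit, so q7 = 1.
The clause (~q2) is unit, so q2 = 0.
The clause (q6) is unit, so q6 = 1.
Now (~q6) is unsatisfied and unit — conflict.
So every satisfying assignment has q3 = True.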